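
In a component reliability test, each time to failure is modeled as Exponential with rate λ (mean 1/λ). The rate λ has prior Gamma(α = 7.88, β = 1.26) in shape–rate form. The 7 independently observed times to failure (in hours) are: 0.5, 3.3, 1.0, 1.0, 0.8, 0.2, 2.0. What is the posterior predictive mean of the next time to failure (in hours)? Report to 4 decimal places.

0.7248

With a Gamma(shape α, rate β) prior on the exponential rate λ, the posterior after n observations with total T = Σxᵢ is Gamma(α+n, β+T).
Sum of observations T = 8.8 hours; n = 7.
Posterior: Gamma(7.88+7, 1.26+8.8) = Gamma(14.88, 10.06).
The predictive distribution for the next observation is Lomax; its mean is β/(α−1) = 10.06/13.88 = 0.7248.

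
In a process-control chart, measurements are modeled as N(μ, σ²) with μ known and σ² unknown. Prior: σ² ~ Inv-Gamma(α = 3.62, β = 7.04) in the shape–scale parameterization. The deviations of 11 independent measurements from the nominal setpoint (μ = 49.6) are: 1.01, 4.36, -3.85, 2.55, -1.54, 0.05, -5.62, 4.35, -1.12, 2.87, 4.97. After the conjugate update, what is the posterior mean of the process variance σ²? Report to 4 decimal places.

8.7751

With known mean μ and an Inverse-Gamma(α, β) prior on σ², the Normal likelihood is conjugate: posterior is Inv-Gamma(α + n/2, β + Σ(xᵢ−μ)²/2).
Σ(xᵢ−μ)² = (1.01)² + (4.36)² + (-3.85)² + (2.55)² + (-1.54)² + (0.05)² + (-5.62)² + (4.35)² + (-1.12)² + (2.87)² + (4.97)² = 128.4279.
Posterior: Inv-Gamma(3.62 + 11/2, 7.04 + 128.4279/2) = Inv-Gamma(9.12, 71.25395).
E[σ²|data] = β/(α−1) = 71.25395/8.12 = 8.7751.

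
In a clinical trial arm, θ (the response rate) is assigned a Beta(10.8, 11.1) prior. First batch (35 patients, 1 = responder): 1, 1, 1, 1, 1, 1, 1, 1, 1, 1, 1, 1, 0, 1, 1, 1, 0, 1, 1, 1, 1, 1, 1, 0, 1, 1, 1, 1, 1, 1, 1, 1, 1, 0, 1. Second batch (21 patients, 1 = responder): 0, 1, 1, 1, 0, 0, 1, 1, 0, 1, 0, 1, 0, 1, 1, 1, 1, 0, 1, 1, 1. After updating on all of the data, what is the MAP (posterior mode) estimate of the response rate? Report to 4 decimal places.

The Beta prior is conjugate to a Binomial/Bernoulli likelihood; the update adds successes to α and failures to β.
After batch 1: Beta(10.8+31, 11.1+4) = Beta(41.8, 15.1).
After batch 2: Beta(41.8+14, 15.1+7) = Beta(55.8, 22.1).
Mode of Beta(a,b) for a,b>1 is (a−1)/(a+b−2) = 54.8/75.9 = 0.7220.

0.7220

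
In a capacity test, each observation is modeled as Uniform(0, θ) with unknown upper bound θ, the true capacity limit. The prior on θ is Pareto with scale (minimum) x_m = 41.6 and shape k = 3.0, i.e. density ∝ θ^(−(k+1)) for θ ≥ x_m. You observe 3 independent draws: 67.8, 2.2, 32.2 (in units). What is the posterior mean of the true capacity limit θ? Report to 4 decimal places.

81.3600

A Pareto(scale x_m, shape k) prior on the upper bound θ of Uniform(0, θ) is conjugate: posterior is Pareto(max(x_m, max xᵢ), k + n).
Sample maximum = 67.8; prior scale x_m = 41.6 → posterior scale = max = 67.8.
Posterior shape = 3.0 + 3 = 6.0.
E[θ|data] = k·x_m/(k−1) = 6.0·67.8/5.0 = 81.3600.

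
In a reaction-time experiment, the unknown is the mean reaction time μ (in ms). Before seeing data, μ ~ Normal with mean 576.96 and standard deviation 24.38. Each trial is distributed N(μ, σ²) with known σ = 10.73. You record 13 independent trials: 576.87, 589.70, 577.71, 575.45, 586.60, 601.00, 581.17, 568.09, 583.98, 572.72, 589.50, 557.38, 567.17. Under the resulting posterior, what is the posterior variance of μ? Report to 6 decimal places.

8.726354

For Normal data with known variance σ², a Normal(μ₀, σ₀²) prior on μ is conjugate. Posterior precision = 1/σ₀² + n/σ²; posterior mean is the precision-weighted average of μ₀ and x̄.
σ₀² = 24.38² = 594.3844, σ² = 10.73² = 115.1329; σ² + n·σ₀² = 115.1329 + 13·594.3844 = 7842.1301.
Posterior precision = 1/σ₀² + n/σ² = 1/594.3844 + 13/115.1329 = (σ² + n·σ₀²)/(σ₀²σ²) = 7842.1301/(594.3844·115.1329); posterior variance σₙ² = σ₀²σ²/(σ² + n·σ₀²) = 594.3844·115.1329/7842.1301 = 8.726354.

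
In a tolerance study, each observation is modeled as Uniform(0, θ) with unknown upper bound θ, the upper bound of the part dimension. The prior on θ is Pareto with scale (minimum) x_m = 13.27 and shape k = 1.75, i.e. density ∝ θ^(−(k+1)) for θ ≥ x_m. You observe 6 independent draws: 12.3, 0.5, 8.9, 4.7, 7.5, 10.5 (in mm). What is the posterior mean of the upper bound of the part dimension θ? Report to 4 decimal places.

15.2359

A Pareto(scale x_m, shape k) prior on the upper bound θ of Uniform(0, θ) is conjugate: posterior is Pareto(max(x_m, max xᵢ), k + n).
Sample maximum = 12.3; prior scale x_m = 13.27 → posterior scale = max = 13.27.
Posterior shape = 1.75 + 6 = 7.75.
E[θ|data] = k·x_m/(k−1) = 7.75·13.27/6.75 = 15.2359.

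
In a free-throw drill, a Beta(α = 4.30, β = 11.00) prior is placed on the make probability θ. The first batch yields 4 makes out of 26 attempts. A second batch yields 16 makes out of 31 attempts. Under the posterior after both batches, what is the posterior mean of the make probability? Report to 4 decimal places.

The Beta prior is conjugate to a Binomial/Bernoulli likelihood; the update adds successes to α and failures to β.
After batch 1: Beta(4.30+4, 11.00+22) = Beta(8.30, 33.00).
After batch 2: Beta(8.30+16, 33.00+15) = Beta(24.30, 48.00).
Posterior mean = α/(α+β) = 24.30/72.30 = 0.3361.

0.3361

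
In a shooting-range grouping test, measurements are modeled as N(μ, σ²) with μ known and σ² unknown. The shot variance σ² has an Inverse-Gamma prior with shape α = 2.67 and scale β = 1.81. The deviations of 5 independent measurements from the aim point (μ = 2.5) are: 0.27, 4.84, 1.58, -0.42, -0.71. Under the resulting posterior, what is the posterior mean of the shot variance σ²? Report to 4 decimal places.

3.6325

With known mean μ and an Inverse-Gamma(α, β) prior on σ², the Normal likelihood is conjugate: posterior is Inv-Gamma(α + n/2, β + Σ(xᵢ−μ)²/2).
Σ(xᵢ−μ)² = (0.27)² + (4.84)² + (1.58)² + (-0.42)² + (-0.71)² = 26.6754.
Posterior: Inv-Gamma(2.67 + 5/2, 1.81 + 26.6754/2) = Inv-Gamma(5.17, 15.14770).
E[σ²|data] = β/(α−1) = 15.14770/4.17 = 3.6325.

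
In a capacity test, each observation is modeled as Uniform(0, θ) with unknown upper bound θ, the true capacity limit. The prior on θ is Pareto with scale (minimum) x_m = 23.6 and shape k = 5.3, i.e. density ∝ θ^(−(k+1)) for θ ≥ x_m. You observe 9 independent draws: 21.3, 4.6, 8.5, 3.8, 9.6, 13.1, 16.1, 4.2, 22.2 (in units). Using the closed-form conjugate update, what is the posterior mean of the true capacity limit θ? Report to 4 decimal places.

A Pareto(scale x_m, shape k) prior on the upper bound θ of Uniform(0, θ) is conjugate: posterior is Pareto(max(x_m, max xᵢ), k + n).
Sample maximum = 22.2; prior scale x_m = 23.6 → posterior scale = max = 23.6.
Posterior shape = 5.3 + 9 = 14.3.
E[θ|data] = k·x_m/(k−1) = 14.3·23.6/13.3 = 25.3744.

25.3744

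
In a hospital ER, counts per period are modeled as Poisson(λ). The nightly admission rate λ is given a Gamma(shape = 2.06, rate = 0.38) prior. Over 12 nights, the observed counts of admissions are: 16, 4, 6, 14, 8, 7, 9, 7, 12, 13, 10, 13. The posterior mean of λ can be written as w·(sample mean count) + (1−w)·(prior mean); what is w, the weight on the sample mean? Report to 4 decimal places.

With a Gamma(shape α, rate β) prior, the Poisson likelihood is conjugate: the posterior is Gamma(α + ΣXᵢ, β + n).
Posterior mean = (α₀+S)/(β₀+n) = [n/(β₀+n)]·(S/n) + [β₀/(β₀+n)]·(α₀/β₀), so only n and β₀ enter the weight.
Weight on data w = n/(β₀+n) = 12/(0.38+12) = 12/12.38 = 0.9693.

0.9693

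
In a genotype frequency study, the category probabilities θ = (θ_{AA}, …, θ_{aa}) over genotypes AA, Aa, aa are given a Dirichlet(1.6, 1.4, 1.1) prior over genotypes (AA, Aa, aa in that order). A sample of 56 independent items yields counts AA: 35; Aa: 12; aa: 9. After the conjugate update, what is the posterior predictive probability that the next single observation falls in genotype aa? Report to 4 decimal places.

0.1681

The Dirichlet prior is conjugate to the Multinomial likelihood: each posterior αⱼ = prior αⱼ + observed count nⱼ.
Posterior concentration: (36.6, 13.4, 10.1), total = 60.1.
P(next = aa | data) = α_{aa}/Σα = 0.1681.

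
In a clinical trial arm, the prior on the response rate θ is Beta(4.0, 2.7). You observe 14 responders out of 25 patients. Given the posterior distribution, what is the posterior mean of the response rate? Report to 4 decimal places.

0.5678

The Beta prior is conjugate to a Binomial/Bernoulli likelihood; the update adds successes to α and failures to β.
Posterior: Beta(α+k, β+n−k) = Beta(4.0+14, 2.7+11) = Beta(18.0, 13.7).
Posterior mean = α/(α+β) = 18.0/31.7 = 0.5678.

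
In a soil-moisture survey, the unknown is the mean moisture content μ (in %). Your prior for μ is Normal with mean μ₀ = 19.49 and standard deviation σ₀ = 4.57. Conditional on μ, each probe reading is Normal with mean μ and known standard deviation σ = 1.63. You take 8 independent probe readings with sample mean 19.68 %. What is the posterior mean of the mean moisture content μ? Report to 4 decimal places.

For Normal data with known variance σ², a Normal(μ₀, σ₀²) prior on μ is conjugate. Posterior precision = 1/σ₀² + n/σ²; posterior mean is the precision-weighted average of μ₀ and x̄.
n·x̄ = 8·19.68 = 157.44.
σ₀² = 4.57² = 20.8849, σ² = 1.63² = 2.6569; σ² + n·σ₀² = 2.6569 + 8·20.8849 = 169.7361.
Posterior mean = (μ₀/σ₀² + n·x̄/σ²)/(1/σ₀² + n/σ²) = (σ²·μ₀ + σ₀²·n·x̄)/(σ² + n·σ₀²) = (2.6569·19.49 + 20.8849·157.44)/169.7361 = 3339.901637/169.7361 = 19.6770.

19.6770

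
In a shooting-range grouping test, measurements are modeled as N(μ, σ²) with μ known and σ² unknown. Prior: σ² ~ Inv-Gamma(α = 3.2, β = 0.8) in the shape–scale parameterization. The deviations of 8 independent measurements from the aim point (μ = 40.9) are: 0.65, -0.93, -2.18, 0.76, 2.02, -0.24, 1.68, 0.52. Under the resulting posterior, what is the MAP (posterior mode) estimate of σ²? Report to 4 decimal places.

0.9420

With known mean μ and an Inverse-Gamma(α, β) prior on σ², the Normal likelihood is conjugate: posterior is Inv-Gamma(α + n/2, β + Σ(xᵢ−μ)²/2).
Σ(xᵢ−μ)² = (0.65)² + (-0.93)² + (-2.18)² + (0.76)² + (2.02)² + (-0.24)² + (1.68)² + (0.52)² = 13.8482.
Posterior: Inv-Gamma(3.2 + 8/2, 0.8 + 13.8482/2) = Inv-Gamma(7.20, 7.72410).
Mode = β/(α+1) = 7.72410/8.20 = 0.9420.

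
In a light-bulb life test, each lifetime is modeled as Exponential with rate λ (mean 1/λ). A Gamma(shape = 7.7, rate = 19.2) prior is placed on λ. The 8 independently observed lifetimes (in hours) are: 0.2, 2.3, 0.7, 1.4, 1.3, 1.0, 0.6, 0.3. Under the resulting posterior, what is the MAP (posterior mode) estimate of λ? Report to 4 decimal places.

With a Gamma(shape α, rate β) prior on the exponential rate λ, the posterior after n observations with total T = Σxᵢ is Gamma(α+n, β+T).
Sum of observations T = 7.8 hours; n = 8.
Posterior: Gamma(7.7+8, 19.2+7.8) = Gamma(15.7, 27.0).
Mode = (α−1)/β = 0.5444.

0.5444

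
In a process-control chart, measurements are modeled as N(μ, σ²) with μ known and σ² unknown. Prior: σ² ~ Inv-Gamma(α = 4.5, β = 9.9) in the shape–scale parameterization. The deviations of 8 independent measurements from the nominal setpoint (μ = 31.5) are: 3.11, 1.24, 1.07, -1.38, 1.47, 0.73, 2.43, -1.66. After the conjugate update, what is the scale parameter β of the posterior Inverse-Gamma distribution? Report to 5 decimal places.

With known mean μ and an Inverse-Gamma(α, β) prior on σ², the Normal likelihood is conjugate: posterior is Inv-Gamma(α + n/2, β + Σ(xᵢ−μ)²/2).
Σ(xᵢ−μ)² = (3.11)² + (1.24)² + (1.07)² + (-1.38)² + (1.47)² + (0.73)² + (2.43)² + (-1.66)² = 25.6133.
Posterior: Inv-Gamma(4.5 + 8/2, 9.9 + 25.6133/2) = Inv-Gamma(8.50, 22.70665).
Posterior β = 22.70665.

22.70665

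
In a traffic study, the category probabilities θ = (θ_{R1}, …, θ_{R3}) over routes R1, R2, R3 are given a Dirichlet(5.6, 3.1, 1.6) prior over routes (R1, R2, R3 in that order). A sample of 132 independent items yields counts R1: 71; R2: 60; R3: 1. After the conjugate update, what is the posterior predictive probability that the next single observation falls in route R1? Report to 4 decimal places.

0.5383

The Dirichlet prior is conjugate to the Multinomial likelihood: each posterior αⱼ = prior αⱼ + observed count nⱼ.
Posterior concentration: (76.6, 63.1, 2.6), total = 142.3.
P(next = R1 | data) = α_{R1}/Σα = 0.5383.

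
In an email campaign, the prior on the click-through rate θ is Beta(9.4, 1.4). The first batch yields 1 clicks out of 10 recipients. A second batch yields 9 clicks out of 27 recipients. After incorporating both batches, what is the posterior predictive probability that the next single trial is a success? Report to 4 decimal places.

0.4059

The Beta prior is conjugate to a Binomial/Bernoulli likelihood; the update adds successes to α and failures to β.
After batch 1: Beta(9.4+1, 1.4+9) = Beta(10.4, 10.4).
After batch 2: Beta(10.4+9, 10.4+18) = Beta(19.4, 28.4).
For a single future Bernoulli trial, P(success | data) = α/(α+β) = 0.4059.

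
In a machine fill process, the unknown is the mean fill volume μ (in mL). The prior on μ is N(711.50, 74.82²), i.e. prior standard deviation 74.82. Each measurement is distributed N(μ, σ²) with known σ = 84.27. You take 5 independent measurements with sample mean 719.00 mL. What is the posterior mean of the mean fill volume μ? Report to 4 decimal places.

For Normal data with known variance σ², a Normal(μ₀, σ₀²) prior on μ is conjugate. Posterior precision = 1/σ₀² + n/σ²; posterior mean is the precision-weighted average of μ₀ and x̄.
n·x̄ = 5·719.00 = 3595.
σ₀² = 74.82² = 5598.0324, σ² = 84.27² = 7101.4329; σ² + n·σ₀² = 7101.4329 + 5·5598.0324 = 35091.5949.
Posterior mean = (μ₀/σ₀² + n·x̄/σ²)/(1/σ₀² + n/σ²) = (σ²·μ₀ + σ₀²·n·x̄)/(σ² + n·σ₀²) = (7101.4329·711.50 + 5598.0324·3595)/35091.5949 = 25177595.98635/35091.5949 = 717.4822.

717.4822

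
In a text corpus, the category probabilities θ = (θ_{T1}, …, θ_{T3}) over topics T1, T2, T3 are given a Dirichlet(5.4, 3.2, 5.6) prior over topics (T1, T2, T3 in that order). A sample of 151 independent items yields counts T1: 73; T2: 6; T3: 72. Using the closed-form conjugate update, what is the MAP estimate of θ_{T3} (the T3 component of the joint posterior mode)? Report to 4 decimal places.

The Dirichlet prior is conjugate to the Multinomial likelihood: each posterior αⱼ = prior αⱼ + observed count nⱼ.
Posterior concentration: (78.4, 9.2, 77.6), total = 165.2.
Joint mode component: (α_{T3}−1)/(Σα−K) = 76.6/162.2 = 0.4723.

0.4723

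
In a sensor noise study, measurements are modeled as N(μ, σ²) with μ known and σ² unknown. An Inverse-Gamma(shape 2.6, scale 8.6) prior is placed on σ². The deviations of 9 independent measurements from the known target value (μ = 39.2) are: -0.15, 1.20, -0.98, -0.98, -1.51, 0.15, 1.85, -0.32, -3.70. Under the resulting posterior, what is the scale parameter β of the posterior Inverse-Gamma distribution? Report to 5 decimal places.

With known mean μ and an Inverse-Gamma(α, β) prior on σ², the Normal likelihood is conjugate: posterior is Inv-Gamma(α + n/2, β + Σ(xᵢ−μ)²/2).
Σ(xᵢ−μ)² = (-0.15)² + (1.20)² + (-0.98)² + (-0.98)² + (-1.51)² + (0.15)² + (1.85)² + (-0.32)² + (-3.70)² = 22.9008.
Posterior: Inv-Gamma(2.6 + 9/2, 8.6 + 22.9008/2) = Inv-Gamma(7.10, 20.05040).
Posterior β = 20.05040.

20.05040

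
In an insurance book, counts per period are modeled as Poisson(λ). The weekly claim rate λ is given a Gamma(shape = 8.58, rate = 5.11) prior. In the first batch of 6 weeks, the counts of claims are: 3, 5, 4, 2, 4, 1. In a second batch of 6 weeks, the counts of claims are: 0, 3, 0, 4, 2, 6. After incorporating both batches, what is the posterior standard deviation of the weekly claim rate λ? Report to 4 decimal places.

With a Gamma(shape α, rate β) prior, the Poisson likelihood is conjugate: the posterior is Gamma(α + ΣXᵢ, β + n).
Batch 1: sum of counts S = 19 over n = 6 weeks.
After batch 1: Gamma(α+S, β+n) = Gamma(8.58+19, 5.11+6) = Gamma(27.58, 11.11).
Batch 2: sum of counts S = 15 over n = 6 weeks.
After batch 2: Gamma(α+S, β+n) = Gamma(27.58+15, 11.11+6) = Gamma(42.58, 17.11).
SD = √α/β = √42.58/17.11 = 0.3814.

0.3814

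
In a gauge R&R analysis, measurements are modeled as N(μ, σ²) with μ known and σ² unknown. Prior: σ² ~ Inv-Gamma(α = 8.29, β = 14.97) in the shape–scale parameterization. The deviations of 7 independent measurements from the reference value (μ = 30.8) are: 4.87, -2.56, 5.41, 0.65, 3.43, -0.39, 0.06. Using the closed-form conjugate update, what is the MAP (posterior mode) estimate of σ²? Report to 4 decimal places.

3.9805

With known mean μ and an Inverse-Gamma(α, β) prior on σ², the Normal likelihood is conjugate: posterior is Inv-Gamma(α + n/2, β + Σ(xᵢ−μ)²/2).
Σ(xᵢ−μ)² = (4.87)² + (-2.56)² + (5.41)² + (0.65)² + (3.43)² + (-0.39)² + (0.06)² = 71.8817.
Posterior: Inv-Gamma(8.29 + 7/2, 14.97 + 71.8817/2) = Inv-Gamma(11.79, 50.91085).
Mode = β/(α+1) = 50.91085/12.79 = 3.9805.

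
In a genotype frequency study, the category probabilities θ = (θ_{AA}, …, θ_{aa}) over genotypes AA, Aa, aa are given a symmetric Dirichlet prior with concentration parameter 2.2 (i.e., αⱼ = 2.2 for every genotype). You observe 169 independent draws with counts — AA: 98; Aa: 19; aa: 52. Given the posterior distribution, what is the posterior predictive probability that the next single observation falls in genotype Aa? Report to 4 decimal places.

The Dirichlet prior is conjugate to the Multinomial likelihood: each posterior αⱼ = prior αⱼ + observed count nⱼ.
Posterior concentration: (100.2, 21.2, 54.2), total = 175.6.
P(next = Aa | data) = α_{Aa}/Σα = 0.1207.

0.1207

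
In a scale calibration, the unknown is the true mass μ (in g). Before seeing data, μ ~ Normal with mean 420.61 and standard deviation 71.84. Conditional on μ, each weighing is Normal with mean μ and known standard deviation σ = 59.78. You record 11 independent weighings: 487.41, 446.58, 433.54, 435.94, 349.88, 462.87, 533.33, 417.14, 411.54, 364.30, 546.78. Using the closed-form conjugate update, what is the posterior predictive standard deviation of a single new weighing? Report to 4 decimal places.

For Normal data with known variance σ², a Normal(μ₀, σ₀²) prior on μ is conjugate. Posterior precision = 1/σ₀² + n/σ²; posterior mean is the precision-weighted average of μ₀ and x̄.
σ₀² = 71.84² = 5160.9856, σ² = 59.78² = 3573.6484; σ² + n·σ₀² = 3573.6484 + 11·5160.9856 = 60344.49.
Posterior precision = 1/σ₀² + n/σ² = 1/5160.9856 + 11/3573.6484 = (σ² + n·σ₀²)/(σ₀²σ²) = 60344.49/(5160.9856·3573.6484); posterior variance σₙ² = σ₀²σ²/(σ² + n·σ₀²) = 5160.9856·3573.6484/60344.49 = 305.637647.
Predictive variance for one new observation = σₙ² + σ² = 5160.9856·3573.6484/60344.49 + 3573.6484 = σ²·(σ₀² + 60344.49)/60344.49 = 3573.6484·65505.4756/60344.49 = 3879.286047; SD = √(3573.6484·65505.4756/60344.49) = 62.2839.

62.2839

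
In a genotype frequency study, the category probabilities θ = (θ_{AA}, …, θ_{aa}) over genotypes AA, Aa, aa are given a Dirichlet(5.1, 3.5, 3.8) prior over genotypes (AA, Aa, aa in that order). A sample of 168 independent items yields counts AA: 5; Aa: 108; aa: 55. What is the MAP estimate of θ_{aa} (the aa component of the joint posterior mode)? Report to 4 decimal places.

The Dirichlet prior is conjugate to the Multinomial likelihood: each posterior αⱼ = prior αⱼ + observed count nⱼ.
Posterior concentration: (10.1, 111.5, 58.8), total = 180.4.
Joint mode component: (α_{aa}−1)/(Σα−K) = 57.8/177.4 = 0.3258.

0.3258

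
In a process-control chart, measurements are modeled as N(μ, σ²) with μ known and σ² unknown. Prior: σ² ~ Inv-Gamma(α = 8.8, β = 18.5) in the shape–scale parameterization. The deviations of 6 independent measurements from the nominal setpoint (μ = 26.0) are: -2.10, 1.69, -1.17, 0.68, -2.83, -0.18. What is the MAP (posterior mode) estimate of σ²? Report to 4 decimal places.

With known mean μ and an Inverse-Gamma(α, β) prior on σ², the Normal likelihood is conjugate: posterior is Inv-Gamma(α + n/2, β + Σ(xᵢ−μ)²/2).
Σ(xᵢ−μ)² = (-2.10)² + (1.69)² + (-1.17)² + (0.68)² + (-2.83)² + (-0.18)² = 17.1387.
Posterior: Inv-Gamma(8.8 + 6/2, 18.5 + 17.1387/2) = Inv-Gamma(11.80, 27.06935).
Mode = β/(α+1) = 27.06935/12.80 = 2.1148.

2.1148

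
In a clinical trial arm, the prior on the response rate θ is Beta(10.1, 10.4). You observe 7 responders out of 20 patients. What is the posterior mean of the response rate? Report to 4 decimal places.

The Beta prior is conjugate to a Binomial/Bernoulli likelihood; the update adds successes to α and failures to β.
Posterior: Beta(α+k, β+n−k) = Beta(10.1+7, 10.4+13) = Beta(17.1, 23.4).
Posterior mean = α/(α+β) = 17.1/40.5 = 0.4222.

0.4222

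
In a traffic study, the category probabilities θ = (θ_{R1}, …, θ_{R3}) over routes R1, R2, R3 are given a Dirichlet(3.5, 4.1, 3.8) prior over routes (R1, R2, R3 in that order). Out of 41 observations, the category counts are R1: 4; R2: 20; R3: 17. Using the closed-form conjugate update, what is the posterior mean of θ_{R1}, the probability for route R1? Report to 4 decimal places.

The Dirichlet prior is conjugate to the Multinomial likelihood: each posterior αⱼ = prior αⱼ + observed count nⱼ.
Posterior concentration: (7.5, 24.1, 20.8), total = 52.4.
E[θ_{R1}|data] = α_{R1}/Σα = 7.5/52.4 = 0.1431.

0.1431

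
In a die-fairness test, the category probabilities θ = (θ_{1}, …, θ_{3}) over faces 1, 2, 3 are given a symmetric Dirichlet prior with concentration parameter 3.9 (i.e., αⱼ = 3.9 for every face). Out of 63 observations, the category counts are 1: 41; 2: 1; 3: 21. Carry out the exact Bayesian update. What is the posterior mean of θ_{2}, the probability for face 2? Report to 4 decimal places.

0.0656

The Dirichlet prior is conjugate to the Multinomial likelihood: each posterior αⱼ = prior αⱼ + observed count nⱼ.
Posterior concentration: (44.9, 4.9, 24.9), total = 74.7.
E[θ_{2}|data] = α_{2}/Σα = 4.9/74.7 = 0.0656.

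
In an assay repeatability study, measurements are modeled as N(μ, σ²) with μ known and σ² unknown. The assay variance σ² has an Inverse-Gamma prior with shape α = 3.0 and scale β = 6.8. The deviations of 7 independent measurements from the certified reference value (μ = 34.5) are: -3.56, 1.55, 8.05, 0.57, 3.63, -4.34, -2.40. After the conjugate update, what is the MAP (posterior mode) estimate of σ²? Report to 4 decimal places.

8.7717

With known mean μ and an Inverse-Gamma(α, β) prior on σ², the Normal likelihood is conjugate: posterior is Inv-Gamma(α + n/2, β + Σ(xᵢ−μ)²/2).
Σ(xᵢ−μ)² = (-3.56)² + (1.55)² + (8.05)² + (0.57)² + (3.63)² + (-4.34)² + (-2.40)² = 117.9760.
Posterior: Inv-Gamma(3.0 + 7/2, 6.8 + 117.9760/2) = Inv-Gamma(6.50, 65.78800).
Mode = β/(α+1) = 65.78800/7.50 = 8.7717.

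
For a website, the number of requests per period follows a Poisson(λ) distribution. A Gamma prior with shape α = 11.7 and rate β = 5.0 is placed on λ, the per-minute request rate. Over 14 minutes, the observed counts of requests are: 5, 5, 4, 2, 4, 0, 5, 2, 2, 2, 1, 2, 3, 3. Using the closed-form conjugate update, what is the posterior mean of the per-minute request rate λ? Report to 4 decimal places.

With a Gamma(shape α, rate β) prior, the Poisson likelihood is conjugate: the posterior is Gamma(α + ΣXᵢ, β + n).
Sum of counts S = 40 over n = 14 minutes.
Posterior: Gamma(α+S, β+n) = Gamma(11.7+40, 5.0+14) = Gamma(51.7, 19.0).
Posterior mean = α/β = 51.7/19.0 = 2.7211.

2.7211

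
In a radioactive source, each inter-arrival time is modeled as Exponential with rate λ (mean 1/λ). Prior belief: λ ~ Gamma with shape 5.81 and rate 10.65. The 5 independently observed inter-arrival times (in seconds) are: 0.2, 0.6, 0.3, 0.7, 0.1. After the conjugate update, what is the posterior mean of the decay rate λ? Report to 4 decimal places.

0.8614

With a Gamma(shape α, rate β) prior on the exponential rate λ, the posterior after n observations with total T = Σxᵢ is Gamma(α+n, β+T).
Sum of observations T = 1.9 seconds; n = 5.
Posterior: Gamma(5.81+5, 10.65+1.9) = Gamma(10.81, 12.55).
Posterior mean of λ = α/β = 10.81/12.55 = 0.8614.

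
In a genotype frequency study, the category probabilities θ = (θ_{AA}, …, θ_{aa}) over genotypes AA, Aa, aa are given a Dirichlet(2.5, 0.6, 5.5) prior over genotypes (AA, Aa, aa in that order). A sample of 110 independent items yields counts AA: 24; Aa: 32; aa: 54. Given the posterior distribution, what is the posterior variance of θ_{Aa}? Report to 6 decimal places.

0.001667

The Dirichlet prior is conjugate to the Multinomial likelihood: each posterior αⱼ = prior αⱼ + observed count nⱼ.
Posterior concentration: (26.5, 32.6, 59.5), total = 118.6.
Var[θ_j] = α_j(Σα−α_j)/((Σα)²(Σα+1)) = 32.6·86.0/(118.6²·119.6) = 0.001667.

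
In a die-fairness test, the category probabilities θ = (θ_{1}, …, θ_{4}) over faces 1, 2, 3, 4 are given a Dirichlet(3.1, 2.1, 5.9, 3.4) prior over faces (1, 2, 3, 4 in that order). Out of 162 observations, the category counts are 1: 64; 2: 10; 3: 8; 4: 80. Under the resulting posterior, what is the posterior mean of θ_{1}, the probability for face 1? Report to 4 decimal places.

0.3802

The Dirichlet prior is conjugate to the Multinomial likelihood: each posterior αⱼ = prior αⱼ + observed count nⱼ.
Posterior concentration: (67.1, 12.1, 13.9, 83.4), total = 176.5.
E[θ_{1}|data] = α_{1}/Σα = 67.1/176.5 = 0.3802.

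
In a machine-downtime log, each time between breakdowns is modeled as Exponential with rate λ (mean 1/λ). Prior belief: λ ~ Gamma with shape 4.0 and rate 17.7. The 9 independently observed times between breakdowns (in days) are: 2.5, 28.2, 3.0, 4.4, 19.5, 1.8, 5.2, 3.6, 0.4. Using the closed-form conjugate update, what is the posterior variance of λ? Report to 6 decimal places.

With a Gamma(shape α, rate β) prior on the exponential rate λ, the posterior after n observations with total T = Σxᵢ is Gamma(α+n, β+T).
Sum of observations T = 68.6 days; n = 9.
Posterior: Gamma(4.0+9, 17.7+68.6) = Gamma(13.0, 86.3).
Var = α/β² = 0.001746.

0.001746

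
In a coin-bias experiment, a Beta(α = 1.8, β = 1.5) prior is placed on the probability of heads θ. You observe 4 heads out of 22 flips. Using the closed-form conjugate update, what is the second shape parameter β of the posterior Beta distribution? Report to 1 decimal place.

The Beta prior is conjugate to a Binomial/Bernoulli likelihood; the update adds successes to α and failures to β.
Posterior: Beta(α+k, β+n−k) = Beta(1.8+4, 1.5+18) = Beta(5.8, 19.5).
Posterior β = 19.5.

19.5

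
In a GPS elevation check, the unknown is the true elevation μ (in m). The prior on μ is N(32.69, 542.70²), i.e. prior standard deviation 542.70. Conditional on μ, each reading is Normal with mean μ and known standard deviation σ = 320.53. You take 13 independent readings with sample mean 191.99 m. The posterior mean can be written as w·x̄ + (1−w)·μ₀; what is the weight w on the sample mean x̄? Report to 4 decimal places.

0.9739

For Normal data with known variance σ², a Normal(μ₀, σ₀²) prior on μ is conjugate. Posterior precision = 1/σ₀² + n/σ²; posterior mean is the precision-weighted average of μ₀ and x̄.
σ₀² = 542.70² = 294523.29, σ² = 320.53² = 102739.4809. Prior precision 1/σ₀² = 1/294523.29; data precision n/σ² = 13/102739.4809.
w = (n/σ²)/(1/σ₀² + n/σ²) = n·σ₀²/(σ² + n·σ₀²) = 13·294523.29/(102739.4809 + 13·294523.29) = 3828802.77/3931542.2509 = 0.9739.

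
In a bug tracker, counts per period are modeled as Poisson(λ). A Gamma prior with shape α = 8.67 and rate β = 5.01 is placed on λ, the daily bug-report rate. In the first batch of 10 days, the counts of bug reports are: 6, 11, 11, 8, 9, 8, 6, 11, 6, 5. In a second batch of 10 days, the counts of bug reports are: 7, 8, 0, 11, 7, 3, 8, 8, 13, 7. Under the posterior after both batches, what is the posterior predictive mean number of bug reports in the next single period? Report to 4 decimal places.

6.4642

With a Gamma(shape α, rate β) prior, the Poisson likelihood is conjugate: the posterior is Gamma(α + ΣXᵢ, β + n).
Batch 1: sum of counts S = 81 over n = 10 days.
After batch 1: Gamma(α+S, β+n) = Gamma(8.67+81, 5.01+10) = Gamma(89.67, 15.01).
Batch 2: sum of counts S = 72 over n = 10 days.
After batch 2: Gamma(α+S, β+n) = Gamma(89.67+72, 15.01+10) = Gamma(161.67, 25.01).
The predictive distribution for one future period is NegBinom with mean α/β = 6.4642.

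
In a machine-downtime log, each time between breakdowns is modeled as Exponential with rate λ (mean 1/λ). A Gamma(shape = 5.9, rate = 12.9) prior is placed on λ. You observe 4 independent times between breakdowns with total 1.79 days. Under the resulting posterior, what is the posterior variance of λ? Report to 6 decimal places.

With a Gamma(shape α, rate β) prior on the exponential rate λ, the posterior after n observations with total T = Σxᵢ is Gamma(α+n, β+T).
Posterior: Gamma(5.9+4, 12.9+1.79) = Gamma(9.9, 14.69).
Var = α/β² = 0.045877.

0.045877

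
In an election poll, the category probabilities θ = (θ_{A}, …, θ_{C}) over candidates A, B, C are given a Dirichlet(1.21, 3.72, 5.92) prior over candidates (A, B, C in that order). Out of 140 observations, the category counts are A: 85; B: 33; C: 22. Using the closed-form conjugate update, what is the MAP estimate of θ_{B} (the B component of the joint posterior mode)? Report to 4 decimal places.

The Dirichlet prior is conjugate to the Multinomial likelihood: each posterior αⱼ = prior αⱼ + observed count nⱼ.
Posterior concentration: (86.21, 36.72, 27.92), total = 150.85.
Joint mode component: (α_{B}−1)/(Σα−K) = 35.72/147.85 = 0.2416.

0.2416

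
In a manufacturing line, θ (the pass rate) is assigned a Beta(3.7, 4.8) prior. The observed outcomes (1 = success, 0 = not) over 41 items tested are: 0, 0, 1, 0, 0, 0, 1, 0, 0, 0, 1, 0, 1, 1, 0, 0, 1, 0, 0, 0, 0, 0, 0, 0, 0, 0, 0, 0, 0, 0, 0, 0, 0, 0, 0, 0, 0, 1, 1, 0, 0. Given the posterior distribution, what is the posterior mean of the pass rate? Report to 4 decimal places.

The Beta prior is conjugate to a Binomial/Bernoulli likelihood; the update adds successes to α and failures to β.
Posterior: Beta(α+k, β+n−k) = Beta(3.7+8, 4.8+33) = Beta(11.7, 37.8).
Posterior mean = α/(α+β) = 11.7/49.5 = 0.2364.

0.2364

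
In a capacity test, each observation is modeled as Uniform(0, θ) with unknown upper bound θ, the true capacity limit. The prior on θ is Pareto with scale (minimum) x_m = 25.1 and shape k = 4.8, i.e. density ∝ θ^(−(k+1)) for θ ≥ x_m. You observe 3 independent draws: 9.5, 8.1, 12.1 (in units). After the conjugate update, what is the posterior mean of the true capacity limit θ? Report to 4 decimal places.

28.7912

A Pareto(scale x_m, shape k) prior on the upper bound θ of Uniform(0, θ) is conjugate: posterior is Pareto(max(x_m, max xᵢ), k + n).
Sample maximum = 12.1; prior scale x_m = 25.1 → posterior scale = max = 25.1.
Posterior shape = 4.8 + 3 = 7.8.
E[θ|data] = k·x_m/(k−1) = 7.8·25.1/6.8 = 28.7912.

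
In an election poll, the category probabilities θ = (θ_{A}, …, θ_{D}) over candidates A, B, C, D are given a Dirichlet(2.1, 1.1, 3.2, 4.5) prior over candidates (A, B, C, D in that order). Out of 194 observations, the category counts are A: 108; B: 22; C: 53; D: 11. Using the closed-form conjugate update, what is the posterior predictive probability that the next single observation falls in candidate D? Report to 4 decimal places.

0.0756

The Dirichlet prior is conjugate to the Multinomial likelihood: each posterior αⱼ = prior αⱼ + observed count nⱼ.
Posterior concentration: (110.1, 23.1, 56.2, 15.5), total = 204.9.
P(next = D | data) = α_{D}/Σα = 0.0756.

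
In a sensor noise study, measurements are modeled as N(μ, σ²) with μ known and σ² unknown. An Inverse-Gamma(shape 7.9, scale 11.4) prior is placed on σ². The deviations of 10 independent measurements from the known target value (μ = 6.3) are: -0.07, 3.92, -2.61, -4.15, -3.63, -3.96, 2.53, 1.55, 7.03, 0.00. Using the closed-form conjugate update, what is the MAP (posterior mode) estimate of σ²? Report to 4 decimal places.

5.3701

With known mean μ and an Inverse-Gamma(α, β) prior on σ², the Normal likelihood is conjugate: posterior is Inv-Gamma(α + n/2, β + Σ(xᵢ−μ)²/2).
Σ(xᵢ−μ)² = (-0.07)² + (3.92)² + (-2.61)² + (-4.15)² + (-3.63)² + (-3.96)² + (2.53)² + (1.55)² + (7.03)² + (0.00)² = 126.4887.
Posterior: Inv-Gamma(7.9 + 10/2, 11.4 + 126.4887/2) = Inv-Gamma(12.90, 74.64435).
Mode = β/(α+1) = 74.64435/13.90 = 5.3701.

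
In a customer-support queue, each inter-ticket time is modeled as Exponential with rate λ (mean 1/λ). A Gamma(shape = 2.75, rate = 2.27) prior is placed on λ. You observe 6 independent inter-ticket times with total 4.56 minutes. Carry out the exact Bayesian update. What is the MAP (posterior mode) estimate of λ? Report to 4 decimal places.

1.1347

With a Gamma(shape α, rate β) prior on the exponential rate λ, the posterior after n observations with total T = Σxᵢ is Gamma(α+n, β+T).
Posterior: Gamma(2.75+6, 2.27+4.56) = Gamma(8.75, 6.83).
Mode = (α−1)/β = 1.1347.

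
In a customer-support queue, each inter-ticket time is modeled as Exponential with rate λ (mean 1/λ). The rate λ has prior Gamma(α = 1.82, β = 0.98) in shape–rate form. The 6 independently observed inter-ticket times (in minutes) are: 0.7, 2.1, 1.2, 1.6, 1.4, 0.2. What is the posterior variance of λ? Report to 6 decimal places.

With a Gamma(shape α, rate β) prior on the exponential rate λ, the posterior after n observations with total T = Σxᵢ is Gamma(α+n, β+T).
Sum of observations T = 7.2 minutes; n = 6.
Posterior: Gamma(1.82+6, 0.98+7.2) = Gamma(7.82, 8.18).
Var = α/β² = 0.116869.

0.116869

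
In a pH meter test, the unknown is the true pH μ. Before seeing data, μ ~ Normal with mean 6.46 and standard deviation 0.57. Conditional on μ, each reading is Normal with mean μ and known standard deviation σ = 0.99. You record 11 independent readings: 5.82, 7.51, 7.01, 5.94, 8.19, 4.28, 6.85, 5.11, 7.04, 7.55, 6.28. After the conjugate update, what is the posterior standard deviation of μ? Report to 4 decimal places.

For Normal data with known variance σ², a Normal(μ₀, σ₀²) prior on μ is conjugate. Posterior precision = 1/σ₀² + n/σ²; posterior mean is the precision-weighted average of μ₀ and x̄.
σ₀² = 0.57² = 0.3249, σ² = 0.99² = 0.9801; σ² + n·σ₀² = 0.9801 + 11·0.3249 = 4.554.
Posterior precision = 1/σ₀² + n/σ² = 1/0.3249 + 11/0.9801 = (σ² + n·σ₀²)/(σ₀²σ²) = 4.554/(0.3249·0.9801); posterior variance σₙ² = σ₀²σ²/(σ² + n·σ₀²) = 0.3249·0.9801/4.554 = 0.069924.
Posterior SD = √σₙ² = √(0.3249·0.9801/4.554) = 0.2644.

0.2644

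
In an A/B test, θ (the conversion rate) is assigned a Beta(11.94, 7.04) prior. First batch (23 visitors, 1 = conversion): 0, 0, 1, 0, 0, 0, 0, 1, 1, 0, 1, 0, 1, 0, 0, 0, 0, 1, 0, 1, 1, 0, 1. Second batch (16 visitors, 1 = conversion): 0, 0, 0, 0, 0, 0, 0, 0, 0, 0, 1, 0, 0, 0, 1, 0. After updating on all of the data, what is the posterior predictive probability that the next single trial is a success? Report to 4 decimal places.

0.3957

The Beta prior is conjugate to a Binomial/Bernoulli likelihood; the update adds successes to α and failures to β.
After batch 1: Beta(11.94+9, 7.04+14) = Beta(20.94, 21.04).
After batch 2: Beta(20.94+2, 21.04+14) = Beta(22.94, 35.04).
For a single future Bernoulli trial, P(success | data) = α/(α+β) = 0.3957.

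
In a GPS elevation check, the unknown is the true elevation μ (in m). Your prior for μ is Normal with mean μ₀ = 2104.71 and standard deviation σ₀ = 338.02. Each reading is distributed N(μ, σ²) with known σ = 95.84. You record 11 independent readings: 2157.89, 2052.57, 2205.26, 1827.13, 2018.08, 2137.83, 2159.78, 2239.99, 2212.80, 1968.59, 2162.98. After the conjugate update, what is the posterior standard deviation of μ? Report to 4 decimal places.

28.7918

For Normal data with known variance σ², a Normal(μ₀, σ₀²) prior on μ is conjugate. Posterior precision = 1/σ₀² + n/σ²; posterior mean is the precision-weighted average of μ₀ and x̄.
σ₀² = 338.02² = 114257.5204, σ² = 95.84² = 9185.3056; σ² + n·σ₀² = 9185.3056 + 11·114257.5204 = 1266018.03.
Posterior precision = 1/σ₀² + n/σ² = 1/114257.5204 + 11/9185.3056 = (σ² + n·σ₀²)/(σ₀²σ²) = 1266018.03/(114257.5204·9185.3056); posterior variance σₙ² = σ₀²σ²/(σ² + n·σ₀²) = 114257.5204·9185.3056/1266018.03 = 828.969428.
Posterior SD = √σₙ² = √(114257.5204·9185.3056/1266018.03) = 28.7918.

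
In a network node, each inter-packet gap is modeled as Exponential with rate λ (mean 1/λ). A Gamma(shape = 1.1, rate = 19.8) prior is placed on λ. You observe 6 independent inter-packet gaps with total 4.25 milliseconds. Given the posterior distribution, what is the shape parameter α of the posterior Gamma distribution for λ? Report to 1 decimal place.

7.1

With a Gamma(shape α, rate β) prior on the exponential rate λ, the posterior after n observations with total T = Σxᵢ is Gamma(α+n, β+T).
Posterior: Gamma(1.1+6, 19.8+4.25) = Gamma(7.1, 24.05).
Posterior α = 7.1.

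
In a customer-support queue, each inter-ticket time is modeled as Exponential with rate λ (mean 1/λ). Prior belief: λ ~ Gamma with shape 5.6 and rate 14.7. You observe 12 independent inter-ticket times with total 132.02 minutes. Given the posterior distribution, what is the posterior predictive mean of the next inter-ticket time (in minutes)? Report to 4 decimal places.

8.8386

With a Gamma(shape α, rate β) prior on the exponential rate λ, the posterior after n observations with total T = Σxᵢ is Gamma(α+n, β+T).
Posterior: Gamma(5.6+12, 14.7+132.02) = Gamma(17.6, 146.72).
The predictive distribution for the next observation is Lomax; its mean is β/(α−1) = 146.72/16.6 = 8.8386.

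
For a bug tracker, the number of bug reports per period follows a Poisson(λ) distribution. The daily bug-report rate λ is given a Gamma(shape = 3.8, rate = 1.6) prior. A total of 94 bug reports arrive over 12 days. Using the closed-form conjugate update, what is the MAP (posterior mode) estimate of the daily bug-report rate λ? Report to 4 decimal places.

With a Gamma(shape α, rate β) prior, the Poisson likelihood is conjugate: the posterior is Gamma(α + ΣXᵢ, β + n).
Posterior: Gamma(α+S, β+n) = Gamma(3.8+94, 1.6+12) = Gamma(97.8, 13.6).
Mode of Gamma(α,β) for α≥1 is (α−1)/β = 96.8/13.6 = 7.1176.

7.1176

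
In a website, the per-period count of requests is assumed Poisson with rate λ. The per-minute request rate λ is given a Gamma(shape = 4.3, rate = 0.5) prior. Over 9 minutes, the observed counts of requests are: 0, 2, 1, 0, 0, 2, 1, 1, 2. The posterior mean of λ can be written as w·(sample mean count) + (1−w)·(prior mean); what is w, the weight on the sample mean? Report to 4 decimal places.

0.9474

With a Gamma(shape α, rate β) prior, the Poisson likelihood is conjugate: the posterior is Gamma(α + ΣXᵢ, β + n).
Posterior mean = (α₀+S)/(β₀+n) = [n/(β₀+n)]·(S/n) + [β₀/(β₀+n)]·(α₀/β₀), so only n and β₀ enter the weight.
Weight on data w = n/(β₀+n) = 9/(0.5+9) = 9/9.5 = 0.9474.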